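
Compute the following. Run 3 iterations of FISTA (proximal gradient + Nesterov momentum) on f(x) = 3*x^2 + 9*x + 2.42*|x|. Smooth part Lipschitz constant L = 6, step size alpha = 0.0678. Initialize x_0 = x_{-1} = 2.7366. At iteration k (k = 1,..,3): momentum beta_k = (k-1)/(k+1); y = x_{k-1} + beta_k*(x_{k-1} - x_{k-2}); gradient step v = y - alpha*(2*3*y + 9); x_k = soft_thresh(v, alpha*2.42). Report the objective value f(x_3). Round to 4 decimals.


FISTA on f(x) = 3*x^2 + 9*x + 2.42*|x|
L = 6, alpha = 0.0678
Iteration 1: beta = 0.0, y = 2.7366 + 0.0*(2.7366 - 2.7366) = 2.7366
  grad(y) = 25.4196, v = y - alpha*grad = 1.0132
  prox(v) = soft_thresh(1.0132, 0.1641) = 0.8491
Iteration 2: beta = 0.3333, y = 0.8491 + 0.3333*(0.8491 - 2.7366) = 0.2199
  grad(y) = 10.3194, v = y - alpha*grad = -0.4798
  prox(v) = soft_thresh(-0.4798, 0.1641) = -0.3157
Iteration 3: beta = 0.5, y = -0.3157 + 0.5*(-0.3157 - 0.8491) = -0.8981
  grad(y) = 3.6117, v = y - alpha*grad = -1.1429
  prox(v) = soft_thresh(-1.1429, 0.1641) = -0.9789
f(x_3) = 3*(-0.9789)^2 + 9*(-0.9789) + 2.42*|-0.9789| = -3.5664


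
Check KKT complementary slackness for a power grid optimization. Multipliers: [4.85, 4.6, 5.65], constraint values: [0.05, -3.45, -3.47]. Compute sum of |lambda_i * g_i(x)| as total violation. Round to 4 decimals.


KKT complementary slackness check:
lambda_1 * g_1 = 4.85 * 0.05 = 0.2425
lambda_2 * g_2 = 4.6 * -3.45 = -15.87
lambda_3 * g_3 = 5.65 * -3.47 = -19.6055
Total violation = 0.2425 + 15.87 + 19.6055 = 35.718


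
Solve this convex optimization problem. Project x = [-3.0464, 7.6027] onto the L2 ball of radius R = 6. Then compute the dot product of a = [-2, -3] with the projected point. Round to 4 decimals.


Step 1: Compute ||x|| (intermediates to 6 decimals).
||x|| = sqrt((-3.0464)^2 + 7.6027^2) = 8.190336
Step 2: Project.
Since ||x|| > R, scale = R/||x|| = 6/8.190336 = 0.732571, proj(x) = scale * x
proj(x) = [-2.231704, 5.569518]
Step 3: Dot product.
a^T * proj(x) = -2*(-2.231704) - 3*5.569518 = -12.2451


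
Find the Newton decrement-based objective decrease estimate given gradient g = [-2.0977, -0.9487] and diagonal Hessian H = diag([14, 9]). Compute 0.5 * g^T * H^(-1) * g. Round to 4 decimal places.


Step 1: H is diagonal, so H^(-1) * g = [-0.1498, -0.1054].
Step 2: g^T H^(-1) g = sum_i g_i^2 / H_ii
  = (-2.0977)^2/14 + (-0.9487)^2/9
  = 0.3143 + 0.1 = 0.4143
Step 3: Objective decrease = 0.5 * g^T H^(-1) g = 0.2072


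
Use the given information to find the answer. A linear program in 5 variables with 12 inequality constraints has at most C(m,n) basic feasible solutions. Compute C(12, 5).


Each vertex corresponds to some choice of n active constraints out of m, so the number of vertices is at most C(m, n) = m! / (n!(m-n)!).
m = 12, n = 5
Numerator: 12 * 11 * 10 * 9 * 8
Denominator: 5! = 120
C(12, 5) = 792


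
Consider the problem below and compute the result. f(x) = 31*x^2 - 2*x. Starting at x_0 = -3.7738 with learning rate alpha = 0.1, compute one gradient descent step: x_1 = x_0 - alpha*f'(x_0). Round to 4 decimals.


We compute the gradient at x_0 and apply the update.
f'(x) = 62*x - 2
f'(-3.7738) = 62*-3.7738 - 2 = -235.9756
x_1 = -3.7738 - 0.1*-235.9756 = 19.8238


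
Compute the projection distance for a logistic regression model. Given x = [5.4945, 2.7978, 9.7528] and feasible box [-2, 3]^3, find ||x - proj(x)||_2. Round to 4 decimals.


Project each component onto [-2, 3].
clip(5.4945) = 3.0, clip(2.7978) = 2.7978, clip(9.7528) = 3.0
Projection = [3.0, 2.7978, 3.0]
Squared diffs: [6.2225, 0.0, 45.6003]
Distance = sqrt(51.8228) = 7.1988


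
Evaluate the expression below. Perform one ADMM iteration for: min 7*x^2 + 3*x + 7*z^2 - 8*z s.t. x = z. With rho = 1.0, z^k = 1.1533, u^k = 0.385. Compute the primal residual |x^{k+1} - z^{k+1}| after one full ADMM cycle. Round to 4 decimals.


ADMM iteration with rho = 1.0, z^k = 1.1533, u^k = 0.385
Step 1: x-update.
Minimize 7*x^2 + 3*x + (1.0/2)*(x - 1.1533 + 0.385)^2
FOC: (2*7 + 1.0)*x = -3 + 1.0*(1.1533 - 0.385)
x^{k+1} = -0.1488
Step 2: z-update.
Minimize 7*z^2 - 8*z + (1.0/2)*(-0.1488 - z + 0.385)^2
FOC: (2*7 + 1.0)*z = 8 + 1.0*(-0.1488 + 0.385)
z^{k+1} = 0.5491
Step 3: u-update.
u^{k+1} = 0.385 - 0.1488 - 0.5491 = -0.3129
Step 4: Primal residual = |-0.1488 - 0.5491| = 0.6979


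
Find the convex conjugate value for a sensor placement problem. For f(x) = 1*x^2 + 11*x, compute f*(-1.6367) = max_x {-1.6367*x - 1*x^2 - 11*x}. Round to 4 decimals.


f*(y) = sup_x {y*x - a*x^2 - b*x} = sup_x {(y-b)*x - a*x^2}
FOC: (y - b) - 2a*x = 0 => x* = (y - b)/(2a)
x* = (-1.6367 - 11)/(2*1) = -6.3184
f*(-1.6367) = (y-b)^2/(4a) = (-1.6367 - 11)^2/(4*1)
= 159.6862/4 = 39.9215


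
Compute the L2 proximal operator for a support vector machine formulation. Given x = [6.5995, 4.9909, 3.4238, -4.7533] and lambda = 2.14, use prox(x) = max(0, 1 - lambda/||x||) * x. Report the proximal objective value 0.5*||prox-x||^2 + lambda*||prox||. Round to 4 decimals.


Step 1: Compute ||x||.
||x|| = 10.138
Step 2: Compute scaling factor.
scale = max(0, 1 - 2.14/10.138) = 0.7889
Step 3: prox(x) = [5.2064, 3.9374, 2.7011, -3.7499]
||prox(x)|| = 7.998
Step 4: Proximal objective.
0.5*||prox-x||^2 = 2.2898
lambda*||prox|| = 17.1157
Total = 19.4055


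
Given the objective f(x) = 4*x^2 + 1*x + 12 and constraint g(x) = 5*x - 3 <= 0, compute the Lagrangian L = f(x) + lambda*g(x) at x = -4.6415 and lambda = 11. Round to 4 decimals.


Step 1: Evaluate f(x).
f(-4.6415) = 4*(-4.6415)^2 + 1*(-4.6415) + 12 = 93.5326
Step 2: Evaluate g(x).
g(-4.6415) = 5*-4.6415 - 3 = -26.2075
Step 3: Compute Lagrangian.
L = 93.5326 + 11*-26.2075 = -194.7499


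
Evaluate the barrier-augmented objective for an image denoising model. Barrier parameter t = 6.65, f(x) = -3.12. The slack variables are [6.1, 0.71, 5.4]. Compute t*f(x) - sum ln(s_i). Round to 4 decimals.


Step 1: Compute log-barrier.
ln values: [1.8083, -0.3425, 1.6864]
phi = -(1.8083 - 0.3425 + 1.6864) = -3.1522
Step 2: Compute augmented objective.
t*f(x) = 6.65*-3.12 = -20.748
Total = -20.748 - 3.1522 = -23.9002


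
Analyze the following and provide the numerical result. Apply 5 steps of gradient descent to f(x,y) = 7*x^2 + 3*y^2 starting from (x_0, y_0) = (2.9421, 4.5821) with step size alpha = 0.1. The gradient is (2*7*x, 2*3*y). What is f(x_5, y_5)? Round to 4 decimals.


Gradient descent on f(x,y) = 7*x^2 + 3*y^2.
Starting point: (2.9421, 4.5821), alpha = 0.1
Step 1: grad_x = 2*7*2.9421 = 41.1894, grad_y = 2*3*4.5821 = 27.4926
  x_1 = 2.9421 - 0.1*41.1894 = -1.1768
  y_1 = 4.5821 - 0.1*27.4926 = 1.8328
Step 2: grad_x = 2*7*-1.1768 = -16.4758, grad_y = 2*3*1.8328 = 10.997
  x_2 = -1.1768 - 0.1*-16.4758 = 0.4707
  y_2 = 1.8328 - 0.1*10.997 = 0.7331
Step 3: grad_x = 2*7*0.4707 = 6.5903, grad_y = 2*3*0.7331 = 4.3988
  x_3 = 0.4707 - 0.1*6.5903 = -0.1883
  y_3 = 0.7331 - 0.1*4.3988 = 0.2933
Step 4: grad_x = 2*7*-0.1883 = -2.6361, grad_y = 2*3*0.2933 = 1.7595
  x_4 = -0.1883 - 0.1*-2.6361 = 0.0753
  y_4 = 0.2933 - 0.1*1.7595 = 0.1173
Step 5: grad_x = 2*7*0.0753 = 1.0544, grad_y = 2*3*0.1173 = 0.7038
  x_5 = 0.0753 - 0.1*1.0544 = -0.0301
  y_5 = 0.1173 - 0.1*0.7038 = 0.0469
f(-0.0301, 0.0469) = 7*(-0.0301)^2 + 3*0.0469^2 = 0.013


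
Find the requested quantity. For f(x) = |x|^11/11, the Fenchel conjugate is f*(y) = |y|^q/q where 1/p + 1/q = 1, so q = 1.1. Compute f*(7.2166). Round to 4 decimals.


The conjugate exponent q satisfies 1/p + 1/q = 1.
p = 11, so q = 11/(11 - 1) = 1.1
|y|^q = 7.2166^1.1 = 8.7936
f*(7.2166) = 8.7936 / 1.1 = 7.9942


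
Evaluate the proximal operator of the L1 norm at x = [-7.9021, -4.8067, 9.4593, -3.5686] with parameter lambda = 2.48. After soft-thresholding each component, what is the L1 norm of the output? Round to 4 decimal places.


Soft-thresholding with lambda = 2.48:
prox(-7.9021) = sign(-7.9021)*max(|-7.9021| - 2.48, 0) = -5.4221
prox(-4.8067) = sign(-4.8067)*max(|-4.8067| - 2.48, 0) = -2.3267
prox(9.4593) = sign(9.4593)*max(|9.4593| - 2.48, 0) = 6.9793
prox(-3.5686) = sign(-3.5686)*max(|-3.5686| - 2.48, 0) = -1.0886
prox(x) = [-5.4221, -2.3267, 6.9793, -1.0886]
||prox(x)||_1 = 5.4221 + 2.3267 + 6.9793 + 1.0886 = 15.8167


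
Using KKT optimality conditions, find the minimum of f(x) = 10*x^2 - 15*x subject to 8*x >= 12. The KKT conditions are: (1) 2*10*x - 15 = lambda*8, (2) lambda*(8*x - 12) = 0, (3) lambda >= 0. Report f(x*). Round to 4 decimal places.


Step 1: Try lambda = 0 (constraint inactive).
x_unc = 15/(2*10) = 0.75
Check: 8*0.75 = 6.0 < 12 -- violated!
Step 2: Constraint must be active: 8*x = 12
x* = 12/8 = 1.5
lambda = (2*10*1.5 - 15)/8 = 1.875
Step 3: Compute optimal value.
f(x*) = 10*1.5^2 - 15*1.5 = 0.0


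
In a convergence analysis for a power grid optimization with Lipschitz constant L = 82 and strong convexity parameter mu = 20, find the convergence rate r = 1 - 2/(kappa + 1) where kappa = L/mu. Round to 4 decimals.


Step 1: Compute the condition number.
kappa = L/mu = 82/20 = 4.1
Step 2: Compute the convergence rate.
r = 1 - 2/(kappa + 1) = 1 - 2*mu/(L + mu) = (L - mu)/(L + mu) = 62/102 = 0.6078


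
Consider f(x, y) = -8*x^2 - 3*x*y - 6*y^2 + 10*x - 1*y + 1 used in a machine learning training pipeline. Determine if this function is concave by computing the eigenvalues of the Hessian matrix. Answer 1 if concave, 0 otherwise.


The Hessian of f(x,y) = -8*x^2 - 3*x*y - 6*y^2 + 10*x - 1*y + 1 is:
H = [[-16, -3], [-3, -12]]
Trace = -16 - 12 = -28
Determinant = -16*-12 - (-3)^2 = 183
Discriminant = (-28)^2 - 4*183 = 52.0
Eigenvalues: lambda_1 = -17.6056, lambda_2 = -10.3944
The function is concave.

1


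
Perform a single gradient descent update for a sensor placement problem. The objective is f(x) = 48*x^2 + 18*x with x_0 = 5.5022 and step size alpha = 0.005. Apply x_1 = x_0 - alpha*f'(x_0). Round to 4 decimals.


We compute the gradient at x_0 and apply the update.
f'(x) = 96*x + 18
f'(5.5022) = 96*5.5022 + 18 = 546.2112
x_1 = 5.5022 - 0.005*546.2112 = 2.7711


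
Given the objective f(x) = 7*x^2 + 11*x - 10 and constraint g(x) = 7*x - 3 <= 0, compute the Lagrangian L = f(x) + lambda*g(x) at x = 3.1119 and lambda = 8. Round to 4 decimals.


Step 1: Evaluate f(x).
f(3.1119) = 7*3.1119^2 + 11*3.1119 - 10 = 92.0184
Step 2: Evaluate g(x).
g(3.1119) = 7*3.1119 - 3 = 18.7833
Step 3: Compute Lagrangian.
L = 92.0184 + 8*18.7833 = 242.2848


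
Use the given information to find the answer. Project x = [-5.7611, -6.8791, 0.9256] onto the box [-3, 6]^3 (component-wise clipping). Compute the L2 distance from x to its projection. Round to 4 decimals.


Project each component onto [-3, 6].
clip(-5.7611) = -3.0, clip(-6.8791) = -3.0, clip(0.9256) = 0.9256
Projection = [-3.0, -3.0, 0.9256]
Squared diffs: [7.6237, 15.0474, 0.0]
Distance = sqrt(22.6711) = 4.7614


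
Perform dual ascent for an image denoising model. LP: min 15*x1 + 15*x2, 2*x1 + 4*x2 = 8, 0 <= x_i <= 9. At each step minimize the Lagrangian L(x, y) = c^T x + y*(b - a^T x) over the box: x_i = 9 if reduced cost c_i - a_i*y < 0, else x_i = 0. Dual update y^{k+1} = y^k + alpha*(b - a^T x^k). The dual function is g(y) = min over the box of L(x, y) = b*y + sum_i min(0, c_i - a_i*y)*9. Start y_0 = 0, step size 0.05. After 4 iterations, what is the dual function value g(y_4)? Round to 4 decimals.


Dual ascent for LP: min 15*x1 + 15*x2, 2*x1 + 4*x2 = 8, 0 <= x_i <= 9
Step 1: y^k = 0.0, reduced costs: (15.0, 15.0)
  x^k = (0.0, 0.0), subgradient = b - a^T x = 8.0
  y^{k+1} = 0.0 + 0.05*8.0 = 0.4
Step 2: y^k = 0.4, reduced costs: (14.2, 13.4)
  x^k = (0.0, 0.0), subgradient = b - a^T x = 8.0
  y^{k+1} = 0.4 + 0.05*8.0 = 0.8
Step 3: y^k = 0.8, reduced costs: (13.4, 11.8)
  x^k = (0.0, 0.0), subgradient = b - a^T x = 8.0
  y^{k+1} = 0.8 + 0.05*8.0 = 1.2
Step 4: y^k = 1.2, reduced costs: (12.6, 10.2)
  x^k = (0.0, 0.0), subgradient = b - a^T x = 8.0
  y^{k+1} = 1.2 + 0.05*8.0 = 1.6
Dual objective at y_4 = 1.6: reduced costs (11.8, 8.6), box minimizer x = (0.0, 0.0)
g(y_4) = b*y + (c1 - a1*y)*x1 + (c2 - a2*y)*x2 = 8*1.6 + 11.8*0.0 + 8.6*0.0 = 12.8 + 0.0 + 0.0 = 12.8


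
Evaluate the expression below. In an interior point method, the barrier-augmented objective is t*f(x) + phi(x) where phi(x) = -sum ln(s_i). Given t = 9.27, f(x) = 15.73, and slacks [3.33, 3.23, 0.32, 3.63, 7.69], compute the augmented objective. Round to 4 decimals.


Step 1: Compute log-barrier.
ln values: [1.203, 1.1725, -1.1394, 1.2892, 2.0399]
phi = -(1.203 + 1.1725 - 1.1394 + 1.2892 + 2.0399) = -4.5652
Step 2: Compute augmented objective.
t*f(x) = 9.27*15.73 = 145.8171
Total = 145.8171 - 4.5652 = 141.2519


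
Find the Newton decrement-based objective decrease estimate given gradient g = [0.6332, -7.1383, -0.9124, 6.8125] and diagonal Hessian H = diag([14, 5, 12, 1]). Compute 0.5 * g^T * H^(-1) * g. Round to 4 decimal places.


Step 1: H is diagonal, so H^(-1) * g = [0.0452, -1.4277, -0.076, 6.8125].
Step 2: g^T H^(-1) g = sum_i g_i^2 / H_ii
  = (0.6332)^2/14 + (-7.1383)^2/5 + (-0.9124)^2/12 + (6.8125)^2/1
  = 0.0286 + 10.1911 + 0.0694 + 46.4102 = 56.6992
Step 3: Objective decrease = 0.5 * g^T H^(-1) g = 28.3496


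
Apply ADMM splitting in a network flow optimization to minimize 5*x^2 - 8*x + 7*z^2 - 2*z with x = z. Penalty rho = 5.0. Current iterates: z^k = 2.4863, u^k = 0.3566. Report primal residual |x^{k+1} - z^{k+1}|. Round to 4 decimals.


ADMM iteration with rho = 5.0, z^k = 2.4863, u^k = 0.3566
Step 1: x-update.
Minimize 5*x^2 - 8*x + (5.0/2)*(x - 2.4863 + 0.3566)^2
FOC: (2*5 + 5.0)*x = 8 + 5.0*(2.4863 - 0.3566)
x^{k+1} = 1.2432
Step 2: z-update.
Minimize 7*z^2 - 2*z + (5.0/2)*(1.2432 - z + 0.3566)^2
FOC: (2*7 + 5.0)*z = 2 + 5.0*(1.2432 + 0.3566)
z^{k+1} = 0.5263
Step 3: u-update.
u^{k+1} = 0.3566 + 1.2432 - 0.5263 = 1.0736
Step 4: Primal residual = |1.2432 - 0.5263| = 0.717


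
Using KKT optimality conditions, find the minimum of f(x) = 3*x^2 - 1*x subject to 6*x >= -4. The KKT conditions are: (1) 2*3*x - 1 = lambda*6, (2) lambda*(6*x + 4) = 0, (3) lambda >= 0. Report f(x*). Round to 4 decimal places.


Step 1: Try lambda = 0 (constraint inactive).
Stationarity: 2*3*x - 1 = 0
x* = 1/(2*3) = 1/6 = 0.1667 (rounded; the exact value 1/6 is used below)
Check constraint: 6*0.1667 = 1.0002 >= -4 -- satisfied.
Step 2: Compute optimal value.
f(x*) = 3*(1/6)^2 - 1*(1/6) = -0.0833


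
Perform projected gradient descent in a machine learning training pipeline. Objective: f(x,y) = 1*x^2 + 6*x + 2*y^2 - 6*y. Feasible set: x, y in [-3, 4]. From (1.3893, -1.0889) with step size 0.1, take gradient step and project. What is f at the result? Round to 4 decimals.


Step 1: Compute gradient at (1.3893, -1.0889).
grad_x = 2*1*1.3893 + 6 = 8.7786
grad_y = 2*2*-1.0889 - 6 = -10.3556
Step 2: Gradient step.
x_raw = 1.3893 - 0.1*8.7786 = 0.5114
y_raw = -1.0889 - 0.1*-10.3556 = -0.0533
Step 3: Project onto [-3, 4].
x_proj = clip(0.5114) = 0.5114
y_proj = clip(-0.0533) = -0.0533
Step 4: Evaluate f.
f(0.5114, -0.0533) = 3.6559


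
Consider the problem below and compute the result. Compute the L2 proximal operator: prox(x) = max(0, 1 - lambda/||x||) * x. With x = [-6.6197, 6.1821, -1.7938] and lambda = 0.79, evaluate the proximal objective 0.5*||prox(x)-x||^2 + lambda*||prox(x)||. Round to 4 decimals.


Step 1: Compute ||x||.
||x|| = 9.2334
Step 2: Compute scaling factor.
scale = max(0, 1 - 0.79/9.2334) = 0.9144
Step 3: prox(x) = [-6.0533, 5.6532, -1.6403]
||prox(x)|| = 8.4434
Step 4: Proximal objective.
0.5*||prox-x||^2 = 0.3121
lambda*||prox|| = 6.6703
Total = 6.9824


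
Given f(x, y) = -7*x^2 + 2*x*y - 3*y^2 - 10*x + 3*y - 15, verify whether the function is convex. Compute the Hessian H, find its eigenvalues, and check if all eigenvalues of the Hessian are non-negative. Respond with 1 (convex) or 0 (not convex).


The Hessian of f(x,y) = -7*x^2 + 2*x*y - 3*y^2 - 10*x + 3*y - 15 is:
H = [[-14, 2], [2, -6]]
Trace = -14 - 6 = -20
Determinant = -14*-6 - (2)^2 = 80
Discriminant = (-20)^2 - 4*80 = 80.0
Eigenvalues: lambda_1 = -14.4721, lambda_2 = -5.5279
The function is not convex.

0


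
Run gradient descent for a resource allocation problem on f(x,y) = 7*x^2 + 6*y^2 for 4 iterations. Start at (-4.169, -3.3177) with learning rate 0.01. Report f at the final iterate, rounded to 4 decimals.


Gradient descent on f(x,y) = 7*x^2 + 6*y^2.
Starting point: (-4.169, -3.3177), alpha = 0.01
Step 1: grad_x = 2*7*-4.169 = -58.366, grad_y = 2*6*-3.3177 = -39.8124
  x_1 = -4.169 - 0.01*-58.366 = -3.5853
  y_1 = -3.3177 - 0.01*-39.8124 = -2.9196
Step 2: grad_x = 2*7*-3.5853 = -50.1948, grad_y = 2*6*-2.9196 = -35.0349
  x_2 = -3.5853 - 0.01*-50.1948 = -3.0834
  y_2 = -2.9196 - 0.01*-35.0349 = -2.5692
Step 3: grad_x = 2*7*-3.0834 = -43.1675, grad_y = 2*6*-2.5692 = -30.8307
  x_3 = -3.0834 - 0.01*-43.1675 = -2.6517
  y_3 = -2.5692 - 0.01*-30.8307 = -2.2609
Step 4: grad_x = 2*7*-2.6517 = -37.124, grad_y = 2*6*-2.2609 = -27.131
  x_4 = -2.6517 - 0.01*-37.124 = -2.2805
  y_4 = -2.2609 - 0.01*-27.131 = -1.9896
f(-2.2805, -1.9896) = 7*(-2.2805)^2 + 6*(-1.9896)^2 = 60.1553


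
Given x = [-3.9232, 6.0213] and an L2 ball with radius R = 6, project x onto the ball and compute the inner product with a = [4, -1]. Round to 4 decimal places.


Step 1: Compute ||x|| (intermediates to 6 decimals).
||x|| = sqrt((-3.9232)^2 + 6.0213^2) = 7.186623
Step 2: Project.
Since ||x|| > R, scale = R/||x|| = 6/7.186623 = 0.834884, proj(x) = scale * x
proj(x) = [-3.275417, 5.027087]
Step 3: Dot product.
a^T * proj(x) = 4*(-3.275417) - 1*5.027087 = -18.1288


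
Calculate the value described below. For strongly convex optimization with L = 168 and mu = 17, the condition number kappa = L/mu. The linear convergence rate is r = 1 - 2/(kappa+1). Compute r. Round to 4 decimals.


Step 1: Compute the condition number.
kappa = L/mu = 168/17 = 9.8824
Step 2: Compute the convergence rate.
r = 1 - 2/(kappa + 1) = 1 - 2*mu/(L + mu) = (L - mu)/(L + mu) = 151/185 = 0.8162


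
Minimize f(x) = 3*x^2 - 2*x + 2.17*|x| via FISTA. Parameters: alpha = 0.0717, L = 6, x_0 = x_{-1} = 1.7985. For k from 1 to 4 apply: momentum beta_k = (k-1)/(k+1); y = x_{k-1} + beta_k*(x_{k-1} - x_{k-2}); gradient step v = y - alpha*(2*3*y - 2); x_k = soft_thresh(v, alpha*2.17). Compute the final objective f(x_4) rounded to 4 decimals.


FISTA on f(x) = 3*x^2 - 2*x + 2.17*|x|
L = 6, alpha = 0.0717
Iteration 1: beta = 0.0, y = 1.7985 + 0.0*(1.7985 - 1.7985) = 1.7985
  grad(y) = 8.791, v = y - alpha*grad = 1.1682
  prox(v) = soft_thresh(1.1682, 0.1556) = 1.0126
Iteration 2: beta = 0.3333, y = 1.0126 + 0.3333*(1.0126 - 1.7985) = 0.7506
  grad(y) = 2.5038, v = y - alpha*grad = 0.5711
  prox(v) = soft_thresh(0.5711, 0.1556) = 0.4155
Iteration 3: beta = 0.5, y = 0.4155 + 0.5*(0.4155 - 1.0126) = 0.117
  grad(y) = -1.2981, v = y - alpha*grad = 0.2101
  prox(v) = soft_thresh(0.2101, 0.1556) = 0.0545
Iteration 4: beta = 0.6, y = 0.0545 + 0.6*(0.0545 - 0.4155) = -0.1622
  grad(y) = -2.973, v = y - alpha*grad = 0.051
  prox(v) = soft_thresh(0.051, 0.1556) = 0.0
f(x_4) = 3*0.0^2 - 2*0.0 + 2.17*|0.0| = 0.0


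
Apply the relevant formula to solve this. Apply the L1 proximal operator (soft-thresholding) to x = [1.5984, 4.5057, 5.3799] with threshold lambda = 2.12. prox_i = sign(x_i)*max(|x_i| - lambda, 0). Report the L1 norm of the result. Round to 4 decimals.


Soft-thresholding with lambda = 2.12:
prox(1.5984) = sign(1.5984)*max(|1.5984| - 2.12, 0) = 0.0
prox(4.5057) = sign(4.5057)*max(|4.5057| - 2.12, 0) = 2.3857
prox(5.3799) = sign(5.3799)*max(|5.3799| - 2.12, 0) = 3.2599
prox(x) = [0.0, 2.3857, 3.2599]
||prox(x)||_1 = 0.0 + 2.3857 + 3.2599 = 5.6456


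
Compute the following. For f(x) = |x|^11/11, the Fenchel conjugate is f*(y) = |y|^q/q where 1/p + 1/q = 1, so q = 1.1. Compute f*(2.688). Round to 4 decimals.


The conjugate exponent q satisfies 1/p + 1/q = 1.
p = 11, so q = 11/(11 - 1) = 1.1
|y|^q = 2.688^1.1 = 2.9674
f*(2.688) = 2.9674 / 1.1 = 2.6976


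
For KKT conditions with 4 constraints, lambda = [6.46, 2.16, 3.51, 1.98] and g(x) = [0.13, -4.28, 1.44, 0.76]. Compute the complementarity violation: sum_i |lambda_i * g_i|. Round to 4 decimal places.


KKT complementary slackness check:
lambda_1 * g_1 = 6.46 * 0.13 = 0.8398
lambda_2 * g_2 = 2.16 * -4.28 = -9.2448
lambda_3 * g_3 = 3.51 * 1.44 = 5.0544
lambda_4 * g_4 = 1.98 * 0.76 = 1.5048
Total violation = 0.8398 + 9.2448 + 5.0544 + 1.5048 = 16.6438


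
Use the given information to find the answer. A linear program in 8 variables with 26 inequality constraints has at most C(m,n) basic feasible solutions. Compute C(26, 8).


Each vertex corresponds to some choice of n active constraints out of m, so the number of vertices is at most C(m, n) = m! / (n!(m-n)!).
m = 26, n = 8
Numerator: 26 * 25 * 24 * 23 * 22 * 21 * 20 * 19
Denominator: 8! = 40320
C(26, 8) = 1562275


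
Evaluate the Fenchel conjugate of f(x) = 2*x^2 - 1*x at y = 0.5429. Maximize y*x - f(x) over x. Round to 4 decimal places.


f*(y) = sup_x {y*x - a*x^2 - b*x} = sup_x {(y-b)*x - a*x^2}
FOC: (y - b) - 2a*x = 0 => x* = (y - b)/(2a)
x* = (0.5429 + 1)/(2*2) = 0.3857
f*(0.5429) = (y-b)^2/(4a) = (0.5429 + 1)^2/(4*2)
= 2.3805/8 = 0.2976


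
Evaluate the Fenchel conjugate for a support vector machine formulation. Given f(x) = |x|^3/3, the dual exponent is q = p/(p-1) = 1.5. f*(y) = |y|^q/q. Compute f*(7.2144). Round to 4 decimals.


The conjugate exponent q satisfies 1/p + 1/q = 1.
p = 3, so q = 3/(3 - 1) = 1.5
|y|^q = 7.2144^1.5 = 19.3776
f*(7.2144) = 19.3776 / 1.5 = 12.9184


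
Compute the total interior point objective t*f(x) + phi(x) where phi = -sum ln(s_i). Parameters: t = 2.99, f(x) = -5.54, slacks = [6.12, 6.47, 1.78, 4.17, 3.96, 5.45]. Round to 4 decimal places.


Step 1: Compute log-barrier.
ln values: [1.8116, 1.8672, 0.5766, 1.4279, 1.3762, 1.6956]
phi = -(1.8116 + 1.8672 + 0.5766 + 1.4279 + 1.3762 + 1.6956) = -8.7551
Step 2: Compute augmented objective.
t*f(x) = 2.99*-5.54 = -16.5646
Total = -16.5646 - 8.7551 = -25.3197


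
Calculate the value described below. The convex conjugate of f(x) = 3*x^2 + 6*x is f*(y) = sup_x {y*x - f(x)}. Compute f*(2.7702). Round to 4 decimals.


f*(y) = sup_x {y*x - a*x^2 - b*x} = sup_x {(y-b)*x - a*x^2}
FOC: (y - b) - 2a*x = 0 => x* = (y - b)/(2a)
x* = (2.7702 - 6)/(2*3) = -0.5383
f*(2.7702) = (y-b)^2/(4a) = (2.7702 - 6)^2/(4*3)
= 10.4316/12 = 0.8693


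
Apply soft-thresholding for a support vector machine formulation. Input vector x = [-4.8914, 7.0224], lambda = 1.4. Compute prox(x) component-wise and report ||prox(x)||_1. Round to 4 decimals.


Soft-thresholding with lambda = 1.4:
prox(-4.8914) = sign(-4.8914)*max(|-4.8914| - 1.4, 0) = -3.4914
prox(7.0224) = sign(7.0224)*max(|7.0224| - 1.4, 0) = 5.6224
prox(x) = [-3.4914, 5.6224]
||prox(x)||_1 = 3.4914 + 5.6224 = 9.1138


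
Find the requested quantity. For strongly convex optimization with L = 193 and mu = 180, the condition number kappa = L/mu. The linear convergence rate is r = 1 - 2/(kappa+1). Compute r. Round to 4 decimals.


Step 1: Compute the condition number.
kappa = L/mu = 193/180 = 1.0722
Step 2: Compute the convergence rate.
r = 1 - 2/(kappa + 1) = 1 - 2*mu/(L + mu) = (L - mu)/(L + mu) = 13/373 = 0.0349


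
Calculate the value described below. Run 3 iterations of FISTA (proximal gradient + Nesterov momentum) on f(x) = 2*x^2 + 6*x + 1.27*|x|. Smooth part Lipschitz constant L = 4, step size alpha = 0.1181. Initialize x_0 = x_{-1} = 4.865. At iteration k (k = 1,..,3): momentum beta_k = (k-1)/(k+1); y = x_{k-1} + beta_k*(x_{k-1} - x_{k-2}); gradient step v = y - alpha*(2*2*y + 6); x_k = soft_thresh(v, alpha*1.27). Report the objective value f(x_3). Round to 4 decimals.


FISTA on f(x) = 2*x^2 + 6*x + 1.27*|x|
L = 4, alpha = 0.1181
Iteration 1: beta = 0.0, y = 4.865 + 0.0*(4.865 - 4.865) = 4.865
  grad(y) = 25.46, v = y - alpha*grad = 1.8582
  prox(v) = soft_thresh(1.8582, 0.15) = 1.7082
Iteration 2: beta = 0.3333, y = 1.7082 + 0.3333*(1.7082 - 4.865) = 0.6559
  grad(y) = 8.6237, v = y - alpha*grad = -0.3625
  prox(v) = soft_thresh(-0.3625, 0.15) = -0.2126
Iteration 3: beta = 0.5, y = -0.2126 + 0.5*(-0.2126 - 1.7082) = -1.1729
  grad(y) = 1.3083, v = y - alpha*grad = -1.3274
  prox(v) = soft_thresh(-1.3274, 0.15) = -1.1774
f(x_3) = 2*(-1.1774)^2 + 6*(-1.1774) + 1.27*|-1.1774| = -2.7966


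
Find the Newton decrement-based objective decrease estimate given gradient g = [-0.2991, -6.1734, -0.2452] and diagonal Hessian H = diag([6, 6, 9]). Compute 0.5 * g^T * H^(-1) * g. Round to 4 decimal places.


Step 1: H is diagonal, so H^(-1) * g = [-0.0499, -1.0289, -0.0272].
Step 2: g^T H^(-1) g = sum_i g_i^2 / H_ii
  = (-0.2991)^2/6 + (-6.1734)^2/6 + (-0.2452)^2/9
  = 0.0149 + 6.3518 + 0.0067 = 6.3734
Step 3: Objective decrease = 0.5 * g^T H^(-1) g = 3.1867


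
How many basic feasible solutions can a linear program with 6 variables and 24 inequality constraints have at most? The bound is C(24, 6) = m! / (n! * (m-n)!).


Each vertex corresponds to some choice of n active constraints out of m, so the number of vertices is at most C(m, n) = m! / (n!(m-n)!).
m = 24, n = 6
Numerator: 24 * 23 * 22 * 21 * 20 * 19
Denominator: 6! = 720
C(24, 6) = 134596


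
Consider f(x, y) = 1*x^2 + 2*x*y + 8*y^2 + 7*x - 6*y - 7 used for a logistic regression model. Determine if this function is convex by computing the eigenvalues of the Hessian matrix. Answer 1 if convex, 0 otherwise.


The Hessian of f(x,y) = 1*x^2 + 2*x*y + 8*y^2 + 7*x - 6*y - 7 is:
H = [[2, 2], [2, 16]]
Trace = 2 + 16 = 18
Determinant = 2*16 - (2)^2 = 28
Discriminant = (18)^2 - 4*28 = 212.0
Eigenvalues: lambda_1 = 1.7199, lambda_2 = 16.2801
The function is convex.

1


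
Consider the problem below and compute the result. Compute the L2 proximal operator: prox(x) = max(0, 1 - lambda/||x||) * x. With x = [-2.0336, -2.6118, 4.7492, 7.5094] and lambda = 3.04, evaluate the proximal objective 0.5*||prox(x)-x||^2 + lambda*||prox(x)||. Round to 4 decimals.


Step 1: Compute ||x||.
||x|| = 9.4817
Step 2: Compute scaling factor.
scale = max(0, 1 - 3.04/9.4817) = 0.6794
Step 3: prox(x) = [-1.3816, -1.7744, 3.2265, 5.1018]
||prox(x)|| = 6.4417
Step 4: Proximal objective.
0.5*||prox-x||^2 = 4.6208
lambda*||prox|| = 19.5828
Total = 24.2036


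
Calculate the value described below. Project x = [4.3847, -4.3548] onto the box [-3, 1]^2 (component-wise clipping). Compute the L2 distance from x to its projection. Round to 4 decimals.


Project each component onto [-3, 1].
clip(4.3847) = 1.0, clip(-4.3548) = -3.0
Projection = [1.0, -3.0]
Squared diffs: [11.4562, 1.8355]
Distance = sqrt(13.2917) = 3.6458


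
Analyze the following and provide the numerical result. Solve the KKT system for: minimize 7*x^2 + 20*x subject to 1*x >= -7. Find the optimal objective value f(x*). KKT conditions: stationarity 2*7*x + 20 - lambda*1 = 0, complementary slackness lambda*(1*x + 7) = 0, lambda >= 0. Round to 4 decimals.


Step 1: Try lambda = 0 (constraint inactive).
Stationarity: 2*7*x + 20 = 0
x* = -20/(2*7) = -10/7 = -1.4286 (rounded; the exact value -10/7 is used below)
Check constraint: 1*-1.4286 = -1.4286 >= -7 -- satisfied.
Step 2: Compute optimal value.
f(x*) = 7*(-10/7)^2 + 20*(-10/7) = -14.2857


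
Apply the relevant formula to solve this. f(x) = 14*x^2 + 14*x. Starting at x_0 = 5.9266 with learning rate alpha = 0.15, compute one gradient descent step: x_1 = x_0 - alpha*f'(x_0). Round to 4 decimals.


We compute the gradient at x_0 and apply the update.
f'(x) = 28*x + 14
f'(5.9266) = 28*5.9266 + 14 = 179.9448
x_1 = 5.9266 - 0.15*179.9448 = -21.0651


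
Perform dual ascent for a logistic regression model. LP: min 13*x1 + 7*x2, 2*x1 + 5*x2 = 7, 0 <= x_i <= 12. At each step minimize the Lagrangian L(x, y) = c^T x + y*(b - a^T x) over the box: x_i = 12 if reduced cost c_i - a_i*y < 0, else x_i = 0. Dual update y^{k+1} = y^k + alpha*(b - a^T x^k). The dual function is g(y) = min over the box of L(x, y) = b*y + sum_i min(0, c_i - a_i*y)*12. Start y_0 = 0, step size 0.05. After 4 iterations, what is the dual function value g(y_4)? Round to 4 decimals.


Dual ascent for LP: min 13*x1 + 7*x2, 2*x1 + 5*x2 = 7, 0 <= x_i <= 12
Step 1: y^k = 0.0, reduced costs: (13.0, 7.0)
  x^k = (0.0, 0.0), subgradient = b - a^T x = 7.0
  y^{k+1} = 0.0 + 0.05*7.0 = 0.35
Step 2: y^k = 0.35, reduced costs: (12.3, 5.25)
  x^k = (0.0, 0.0), subgradient = b - a^T x = 7.0
  y^{k+1} = 0.35 + 0.05*7.0 = 0.7
Step 3: y^k = 0.7, reduced costs: (11.6, 3.5)
  x^k = (0.0, 0.0), subgradient = b - a^T x = 7.0
  y^{k+1} = 0.7 + 0.05*7.0 = 1.05
Step 4: y^k = 1.05, reduced costs: (10.9, 1.75)
  x^k = (0.0, 0.0), subgradient = b - a^T x = 7.0
  y^{k+1} = 1.05 + 0.05*7.0 = 1.4
Dual objective at y_4 = 1.4: reduced costs (10.2, 0.0), box minimizer x = (0.0, 0.0)
g(y_4) = b*y + (c1 - a1*y)*x1 + (c2 - a2*y)*x2 = 7*1.4 + 10.2*0.0 + 0.0*0.0 = 9.8 + 0.0 + 0.0 = 9.8


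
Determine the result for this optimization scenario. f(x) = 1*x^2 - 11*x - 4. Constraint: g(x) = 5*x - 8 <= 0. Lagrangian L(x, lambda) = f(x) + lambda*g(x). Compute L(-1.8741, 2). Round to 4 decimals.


Step 1: Evaluate f(x).
f(-1.8741) = 1*(-1.8741)^2 - 11*(-1.8741) - 4 = 20.1274
Step 2: Evaluate g(x).
g(-1.8741) = 5*-1.8741 - 8 = -17.3705
Step 3: Compute Lagrangian.
L = 20.1274 + 2*-17.3705 = -14.6136


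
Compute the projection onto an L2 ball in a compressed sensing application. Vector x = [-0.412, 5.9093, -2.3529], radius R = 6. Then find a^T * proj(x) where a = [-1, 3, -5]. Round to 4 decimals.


Step 1: Compute ||x|| (intermediates to 6 decimals).
||x|| = sqrt((-0.412)^2 + 5.9093^2 + (-2.3529)^2) = 6.37383
Step 2: Project.
Since ||x|| > R, scale = R/||x|| = 6/6.37383 = 0.941349, proj(x) = scale * x
proj(x) = [-0.387836, 5.562714, -2.2149]
Step 3: Dot product.
a^T * proj(x) = -1*(-0.387836) + 3*5.562714 - 5*(-2.2149) = 28.1505


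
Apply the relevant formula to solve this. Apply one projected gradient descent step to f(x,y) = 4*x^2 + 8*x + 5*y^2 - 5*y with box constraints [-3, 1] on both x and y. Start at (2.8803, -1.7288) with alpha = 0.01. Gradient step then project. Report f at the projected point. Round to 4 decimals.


Step 1: Compute gradient at (2.8803, -1.7288).
grad_x = 2*4*2.8803 + 8 = 31.0424
grad_y = 2*5*-1.7288 - 5 = -22.288
Step 2: Gradient step.
x_raw = 2.8803 - 0.01*31.0424 = 2.5699
y_raw = -1.7288 - 0.01*-22.288 = -1.5059
Step 3: Project onto [-3, 1].
x_proj = clip(2.5699) = 1.0
y_proj = clip(-1.5059) = -1.5059
Step 4: Evaluate f.
f(1.0, -1.5059) = 30.8686


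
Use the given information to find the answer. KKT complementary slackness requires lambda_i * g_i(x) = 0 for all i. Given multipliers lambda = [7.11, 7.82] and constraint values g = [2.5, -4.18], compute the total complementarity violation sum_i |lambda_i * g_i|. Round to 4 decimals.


KKT complementary slackness check:
lambda_1 * g_1 = 7.11 * 2.5 = 17.775
lambda_2 * g_2 = 7.82 * -4.18 = -32.6876
Total violation = 17.775 + 32.6876 = 50.4626


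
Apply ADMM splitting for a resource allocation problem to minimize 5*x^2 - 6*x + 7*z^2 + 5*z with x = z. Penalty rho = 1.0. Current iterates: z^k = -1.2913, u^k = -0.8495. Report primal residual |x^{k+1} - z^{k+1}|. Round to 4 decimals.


ADMM iteration with rho = 1.0, z^k = -1.2913, u^k = -0.8495
Step 1: x-update.
Minimize 5*x^2 - 6*x + (1.0/2)*(x + 1.2913 - 0.8495)^2
FOC: (2*5 + 1.0)*x = 6 + 1.0*(-1.2913 + 0.8495)
x^{k+1} = 0.5053
Step 2: z-update.
Minimize 7*z^2 + 5*z + (1.0/2)*(0.5053 - z - 0.8495)^2
FOC: (2*7 + 1.0)*z = -5 + 1.0*(0.5053 - 0.8495)
z^{k+1} = -0.3563
Step 3: u-update.
u^{k+1} = -0.8495 + 0.5053 + 0.3563 = 0.0121
Step 4: Primal residual = |0.5053 + 0.3563| = 0.8616


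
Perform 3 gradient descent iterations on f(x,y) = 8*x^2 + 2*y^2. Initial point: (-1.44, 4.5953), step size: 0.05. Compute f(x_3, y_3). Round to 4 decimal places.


Gradient descent on f(x,y) = 8*x^2 + 2*y^2.
Starting point: (-1.44, 4.5953), alpha = 0.05
Step 1: grad_x = 2*8*-1.44 = -23.04, grad_y = 2*2*4.5953 = 18.3812
  x_1 = -1.44 - 0.05*-23.04 = -0.288
  y_1 = 4.5953 - 0.05*18.3812 = 3.6762
Step 2: grad_x = 2*8*-0.288 = -4.608, grad_y = 2*2*3.6762 = 14.705
  x_2 = -0.288 - 0.05*-4.608 = -0.0576
  y_2 = 3.6762 - 0.05*14.705 = 2.941
Step 3: grad_x = 2*8*-0.0576 = -0.9216, grad_y = 2*2*2.941 = 11.764
  x_3 = -0.0576 - 0.05*-0.9216 = -0.0115
  y_3 = 2.941 - 0.05*11.764 = 2.3528
f(-0.0115, 2.3528) = 8*(-0.0115)^2 + 2*2.3528^2 = 11.0723


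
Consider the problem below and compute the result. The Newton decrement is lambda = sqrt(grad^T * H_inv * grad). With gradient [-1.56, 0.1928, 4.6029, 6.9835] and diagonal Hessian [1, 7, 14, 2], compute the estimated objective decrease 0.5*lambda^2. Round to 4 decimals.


Step 1: H is diagonal, so H^(-1) * g = [-1.56, 0.0275, 0.3288, 3.4918].
Step 2: g^T H^(-1) g = sum_i g_i^2 / H_ii
  = (-1.56)^2/1 + (0.1928)^2/7 + (4.6029)^2/14 + (6.9835)^2/2
  = 2.4336 + 0.0053 + 1.5133 + 24.3846 = 28.3369
Step 3: Objective decrease = 0.5 * g^T H^(-1) g = 14.1684


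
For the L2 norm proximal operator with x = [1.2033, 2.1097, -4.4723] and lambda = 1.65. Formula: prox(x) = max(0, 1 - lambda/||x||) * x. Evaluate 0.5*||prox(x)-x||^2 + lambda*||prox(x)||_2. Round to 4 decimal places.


Step 1: Compute ||x||.
||x|| = 5.0892
Step 2: Compute scaling factor.
scale = max(0, 1 - 1.65/5.0892) = 0.6758
Step 3: prox(x) = [0.8132, 1.4257, -3.0223]
||prox(x)|| = 3.4392
Step 4: Proximal objective.
0.5*||prox-x||^2 = 1.3613
lambda*||prox|| = 5.6747
Total = 7.036


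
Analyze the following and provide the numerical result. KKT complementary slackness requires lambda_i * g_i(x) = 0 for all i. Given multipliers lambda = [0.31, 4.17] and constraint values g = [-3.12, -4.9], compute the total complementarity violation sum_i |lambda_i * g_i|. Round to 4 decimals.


KKT complementary slackness check:
lambda_1 * g_1 = 0.31 * -3.12 = -0.9672
lambda_2 * g_2 = 4.17 * -4.9 = -20.433
Total violation = 0.9672 + 20.433 = 21.4002


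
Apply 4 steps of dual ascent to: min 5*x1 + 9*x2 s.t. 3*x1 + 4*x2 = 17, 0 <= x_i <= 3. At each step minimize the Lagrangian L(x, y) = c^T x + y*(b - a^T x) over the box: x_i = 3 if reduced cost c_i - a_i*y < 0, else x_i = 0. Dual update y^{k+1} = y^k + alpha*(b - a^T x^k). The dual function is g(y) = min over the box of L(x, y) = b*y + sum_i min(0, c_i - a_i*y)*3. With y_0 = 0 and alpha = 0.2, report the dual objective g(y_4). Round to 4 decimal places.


Dual ascent for LP: min 5*x1 + 9*x2, 3*x1 + 4*x2 = 17, 0 <= x_i <= 3
Step 1: y^k = 0.0, reduced costs: (5.0, 9.0)
  x^k = (0.0, 0.0), subgradient = b - a^T x = 17.0
  y^{k+1} = 0.0 + 0.2*17.0 = 3.4
Step 2: y^k = 3.4, reduced costs: (-5.2, -4.6)
  x^k = (3.0, 3.0), subgradient = b - a^T x = -4.0
  y^{k+1} = 3.4 + 0.2*-4.0 = 2.6
Step 3: y^k = 2.6, reduced costs: (-2.8, -1.4)
  x^k = (3.0, 3.0), subgradient = b - a^T x = -4.0
  y^{k+1} = 2.6 + 0.2*-4.0 = 1.8
Step 4: y^k = 1.8, reduced costs: (-0.4, 1.8)
  x^k = (3.0, 0.0), subgradient = b - a^T x = 8.0
  y^{k+1} = 1.8 + 0.2*8.0 = 3.4
Dual objective at y_4 = 3.4: reduced costs (-5.2, -4.6), box minimizer x = (3.0, 3.0)
g(y_4) = b*y + (c1 - a1*y)*x1 + (c2 - a2*y)*x2 = 17*3.4 + (-5.2)*3.0 + (-4.6)*3.0 = 57.8 - 15.6 - 13.8 = 28.4


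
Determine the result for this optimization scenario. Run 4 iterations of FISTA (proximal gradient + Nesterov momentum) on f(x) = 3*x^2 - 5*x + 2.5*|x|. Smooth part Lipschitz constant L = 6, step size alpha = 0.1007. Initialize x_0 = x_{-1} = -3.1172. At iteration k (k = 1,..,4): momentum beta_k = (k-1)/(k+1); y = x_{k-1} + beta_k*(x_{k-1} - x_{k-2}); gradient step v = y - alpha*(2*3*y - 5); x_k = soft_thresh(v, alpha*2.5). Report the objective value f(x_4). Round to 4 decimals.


FISTA on f(x) = 3*x^2 - 5*x + 2.5*|x|
L = 6, alpha = 0.1007
Iteration 1: beta = 0.0, y = -3.1172 + 0.0*(-3.1172 + 3.1172) = -3.1172
  grad(y) = -23.7032, v = y - alpha*grad = -0.7303
  prox(v) = soft_thresh(-0.7303, 0.2518) = -0.4785
Iteration 2: beta = 0.3333, y = -0.4785 + 0.3333*(-0.4785 + 3.1172) = 0.401
  grad(y) = -2.5939, v = y - alpha*grad = 0.6622
  prox(v) = soft_thresh(0.6622, 0.2518) = 0.4105
Iteration 3: beta = 0.5, y = 0.4105 + 0.5*(0.4105 + 0.4785) = 0.855
  grad(y) = 0.1299, v = y - alpha*grad = 0.8419
  prox(v) = soft_thresh(0.8419, 0.2518) = 0.5902
Iteration 4: beta = 0.6, y = 0.5902 + 0.6*(0.5902 - 0.4105) = 0.698
  grad(y) = -0.8123, v = y - alpha*grad = 0.7798
  prox(v) = soft_thresh(0.7798, 0.2518) = 0.528
f(x_4) = 3*0.528^2 - 5*0.528 + 2.5*|0.528| = -0.4836


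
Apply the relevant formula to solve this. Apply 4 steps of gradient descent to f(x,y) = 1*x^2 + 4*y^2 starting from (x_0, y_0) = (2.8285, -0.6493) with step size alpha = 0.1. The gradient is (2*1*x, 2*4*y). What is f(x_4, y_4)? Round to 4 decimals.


Gradient descent on f(x,y) = 1*x^2 + 4*y^2.
Starting point: (2.8285, -0.6493), alpha = 0.1
Step 1: grad_x = 2*1*2.8285 = 5.657, grad_y = 2*4*-0.6493 = -5.1944
  x_1 = 2.8285 - 0.1*5.657 = 2.2628
  y_1 = -0.6493 - 0.1*-5.1944 = -0.1299
Step 2: grad_x = 2*1*2.2628 = 4.5256, grad_y = 2*4*-0.1299 = -1.0389
  x_2 = 2.2628 - 0.1*4.5256 = 1.8102
  y_2 = -0.1299 - 0.1*-1.0389 = -0.026
Step 3: grad_x = 2*1*1.8102 = 3.6205, grad_y = 2*4*-0.026 = -0.2078
  x_3 = 1.8102 - 0.1*3.6205 = 1.4482
  y_3 = -0.026 - 0.1*-0.2078 = -0.0052
Step 4: grad_x = 2*1*1.4482 = 2.8964, grad_y = 2*4*-0.0052 = -0.0416
  x_4 = 1.4482 - 0.1*2.8964 = 1.1586
  y_4 = -0.0052 - 0.1*-0.0416 = -0.001
f(1.1586, -0.001) = 1*1.1586^2 + 4*(-0.001)^2 = 1.3423


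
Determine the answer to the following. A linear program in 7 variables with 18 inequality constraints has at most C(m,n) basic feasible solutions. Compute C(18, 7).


Each vertex corresponds to some choice of n active constraints out of m, so the number of vertices is at most C(m, n) = m! / (n!(m-n)!).
m = 18, n = 7
Numerator: 18 * 17 * 16 * 15 * 14 * 13 * 12
Denominator: 7! = 5040
C(18, 7) = 31824


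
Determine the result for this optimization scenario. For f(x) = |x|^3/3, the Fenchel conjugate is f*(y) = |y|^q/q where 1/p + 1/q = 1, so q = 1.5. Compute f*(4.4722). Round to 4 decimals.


The conjugate exponent q satisfies 1/p + 1/q = 1.
p = 3, so q = 3/(3 - 1) = 1.5
|y|^q = 4.4722^1.5 = 9.4576
f*(4.4722) = 9.4576 / 1.5 = 6.3051


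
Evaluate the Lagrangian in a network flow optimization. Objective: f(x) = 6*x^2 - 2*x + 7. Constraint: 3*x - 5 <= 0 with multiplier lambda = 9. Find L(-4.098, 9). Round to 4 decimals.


Step 1: Evaluate f(x).
f(-4.098) = 6*(-4.098)^2 - 2*(-4.098) + 7 = 115.9576
Step 2: Evaluate g(x).
g(-4.098) = 3*-4.098 - 5 = -17.294
Step 3: Compute Lagrangian.
L = 115.9576 + 9*-17.294 = -39.6884


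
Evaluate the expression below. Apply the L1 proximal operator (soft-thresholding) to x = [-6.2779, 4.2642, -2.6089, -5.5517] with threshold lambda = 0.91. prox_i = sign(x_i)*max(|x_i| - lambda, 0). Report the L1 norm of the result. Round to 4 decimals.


Soft-thresholding with lambda = 0.91:
prox(-6.2779) = sign(-6.2779)*max(|-6.2779| - 0.91, 0) = -5.3679
prox(4.2642) = sign(4.2642)*max(|4.2642| - 0.91, 0) = 3.3542
prox(-2.6089) = sign(-2.6089)*max(|-2.6089| - 0.91, 0) = -1.6989
prox(-5.5517) = sign(-5.5517)*max(|-5.5517| - 0.91, 0) = -4.6417
prox(x) = [-5.3679, 3.3542, -1.6989, -4.6417]
||prox(x)||_1 = 5.3679 + 3.3542 + 1.6989 + 4.6417 = 15.0627


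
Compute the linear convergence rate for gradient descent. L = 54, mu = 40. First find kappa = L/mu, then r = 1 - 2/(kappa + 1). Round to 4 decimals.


Step 1: Compute the condition number.
kappa = L/mu = 54/40 = 1.35
Step 2: Compute the convergence rate.
r = 1 - 2/(kappa + 1) = 1 - 2*mu/(L + mu) = (L - mu)/(L + mu) = 14/94 = 0.1489


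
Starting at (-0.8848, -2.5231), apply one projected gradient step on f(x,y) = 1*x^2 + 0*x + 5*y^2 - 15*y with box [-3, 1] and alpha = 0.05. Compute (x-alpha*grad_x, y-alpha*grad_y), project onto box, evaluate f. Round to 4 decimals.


Step 1: Compute gradient at (-0.8848, -2.5231).
grad_x = 2*1*-0.8848 + 0 = -1.7696
grad_y = 2*5*-2.5231 - 15 = -40.231
Step 2: Gradient step.
x_raw = -0.8848 - 0.05*-1.7696 = -0.7963
y_raw = -2.5231 - 0.05*-40.231 = -0.5116
Step 3: Project onto [-3, 1].
x_proj = clip(-0.7963) = -0.7963
y_proj = clip(-0.5116) = -0.5116
Step 4: Evaluate f.
f(-0.7963, -0.5116) = 9.6158


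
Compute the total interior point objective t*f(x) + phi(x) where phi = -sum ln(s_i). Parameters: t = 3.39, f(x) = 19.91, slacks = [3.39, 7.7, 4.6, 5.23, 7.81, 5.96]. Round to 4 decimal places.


Step 1: Compute log-barrier.
ln values: [1.2208, 2.0412, 1.5261, 1.6544, 2.0554, 1.7851]
phi = -(1.2208 + 2.0412 + 1.5261 + 1.6544 + 2.0554 + 1.7851) = -10.283
Step 2: Compute augmented objective.
t*f(x) = 3.39*19.91 = 67.4949
Total = 67.4949 - 10.283 = 57.2119
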